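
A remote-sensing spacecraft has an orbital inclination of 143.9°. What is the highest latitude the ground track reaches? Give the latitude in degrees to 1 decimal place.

36.1°

Retrograde orbit: the ground track reaches ±(180° − i) = ±(180 − 143.9) = ±36.1°.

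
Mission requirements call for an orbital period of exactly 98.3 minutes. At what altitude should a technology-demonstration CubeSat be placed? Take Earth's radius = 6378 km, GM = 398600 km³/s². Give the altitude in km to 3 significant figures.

T = 98.3 min = 5898.0 s.
From T = 2π√(a³/μ): a = (μ T²/4π²)^(1/3) = (398600 × 5898.0² / 4π²)^(1/3) = 7056 km.
Altitude h = a − R = 7056 − 6378 = 678 km.

678 km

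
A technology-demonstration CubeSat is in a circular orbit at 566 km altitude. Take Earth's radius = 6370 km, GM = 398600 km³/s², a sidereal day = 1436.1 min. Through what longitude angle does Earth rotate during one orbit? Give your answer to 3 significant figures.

24.0°

Semi-major axis a = 6370 + 566 = 6936 km. Period T = 2π√(a³/μ) = 2π√(6936³/398600) = 5748.8 s = 95.81 min.
During one orbit Earth rotates (5748.8 / 86166) × 360° = 24.02°.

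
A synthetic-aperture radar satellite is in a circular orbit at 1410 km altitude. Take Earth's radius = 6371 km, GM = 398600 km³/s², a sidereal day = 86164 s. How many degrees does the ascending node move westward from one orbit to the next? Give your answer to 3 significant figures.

Semi-major axis a = 6371 + 1410 = 7781 km. Period T = 2π√(a³/μ) = 2π√(7781³/398600) = 6830.7 s = 113.84 min.
During one orbit Earth rotates (6830.7 / 86164) × 360° = 28.54°.

28.5°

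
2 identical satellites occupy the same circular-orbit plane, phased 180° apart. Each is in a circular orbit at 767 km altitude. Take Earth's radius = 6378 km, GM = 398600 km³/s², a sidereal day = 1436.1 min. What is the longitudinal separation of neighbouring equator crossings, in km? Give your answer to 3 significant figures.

Semi-major axis a = 6378 + 767 = 7145 km. Period T = 2π√(a³/μ) = 2π√(7145³/398600) = 6010.6 s = 100.18 min.
Single-satellite node shift = (6010.6/86166) × 360° = 25.11°.
With 2 satellites evenly phased, successive equator crossings are 25.11/2 = 12.556° apart.
That is 12.556 × 111.3 = 1398 km at the equator.

1400 km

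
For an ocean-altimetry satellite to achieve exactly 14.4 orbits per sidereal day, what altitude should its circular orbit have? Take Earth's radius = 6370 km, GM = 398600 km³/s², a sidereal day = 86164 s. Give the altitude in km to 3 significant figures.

Required period T = 86164 / 14.4 = 5983.6 s.
From T = 2π√(a³/μ): a = (μ T²/4π²)^(1/3) = (398600 × 5983.6² / 4π²)^(1/3) = 7124 km.
Altitude h = a − R = 7124 − 6370 = 754 km.

754 km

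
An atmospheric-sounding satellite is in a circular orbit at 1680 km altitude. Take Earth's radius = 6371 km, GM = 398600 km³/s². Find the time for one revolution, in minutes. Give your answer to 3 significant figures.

120 min

Semi-major axis a = 6371 + 1680 = 8051 km. Period T = 2π√(a³/μ) = 2π√(8051³/398600) = 7189.3 s = 119.82 min.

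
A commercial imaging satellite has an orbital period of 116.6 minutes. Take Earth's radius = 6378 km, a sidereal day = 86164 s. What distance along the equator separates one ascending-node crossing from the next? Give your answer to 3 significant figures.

3250 km

T = 116.6 min = 6996.0 s.
During one orbit Earth rotates (6996.0 / 86164) × 360° = 29.23°.
At the equator that is 29.23° × (2π·6378/360) km/° = 29.23 × 111.3 = 3254 km.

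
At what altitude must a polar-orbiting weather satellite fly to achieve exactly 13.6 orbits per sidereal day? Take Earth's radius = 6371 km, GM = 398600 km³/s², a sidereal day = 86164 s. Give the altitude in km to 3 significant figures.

1030 km

Required period T = 86164 / 13.6 = 6335.6 s.
From T = 2π√(a³/μ): a = (μ T²/4π²)^(1/3) = (398600 × 6335.6² / 4π²)^(1/3) = 7400 km.
Altitude h = a − R = 7400 − 6371 = 1029 km.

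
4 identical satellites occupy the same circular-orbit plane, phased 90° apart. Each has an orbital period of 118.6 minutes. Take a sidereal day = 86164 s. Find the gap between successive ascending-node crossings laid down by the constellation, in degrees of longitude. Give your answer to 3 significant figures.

7.43°

T = 118.6 min = 7116.0 s.
Single-satellite node shift = (7116.0/86164) × 360° = 29.73°.
With 4 satellites evenly phased, successive equator crossings are 29.73/4 = 7.433° apart.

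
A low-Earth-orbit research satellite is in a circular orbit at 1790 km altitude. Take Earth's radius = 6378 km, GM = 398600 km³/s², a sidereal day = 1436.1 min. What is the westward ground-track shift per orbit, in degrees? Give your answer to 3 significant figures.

30.7°

Semi-major axis a = 6378 + 1790 = 8168 km. Period T = 2π√(a³/μ) = 2π√(8168³/398600) = 7346.6 s = 122.44 min.
During one orbit Earth rotates (7346.6 / 86166) × 360° = 30.69°.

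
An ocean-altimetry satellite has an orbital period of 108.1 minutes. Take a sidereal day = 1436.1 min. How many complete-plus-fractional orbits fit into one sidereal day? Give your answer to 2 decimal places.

T = 108.1 min = 6486.0 s.
Orbits per sidereal day = 86166 / 6486.0 = 13.285.

13.28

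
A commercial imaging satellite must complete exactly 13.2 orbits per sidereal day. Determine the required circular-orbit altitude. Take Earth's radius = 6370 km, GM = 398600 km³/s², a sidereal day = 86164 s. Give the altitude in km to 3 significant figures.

Required period T = 86164 / 13.2 = 6527.6 s.
From T = 2π√(a³/μ): a = (μ T²/4π²)^(1/3) = (398600 × 6527.6² / 4π²)^(1/3) = 7549 km.
Altitude h = a − R = 7549 − 6370 = 1179 km.

1180 km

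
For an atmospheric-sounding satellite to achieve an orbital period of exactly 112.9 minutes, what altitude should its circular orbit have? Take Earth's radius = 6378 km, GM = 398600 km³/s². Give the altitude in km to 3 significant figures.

1360 km

T = 112.9 min = 6774.0 s.
From T = 2π√(a³/μ): a = (μ T²/4π²)^(1/3) = (398600 × 6774.0² / 4π²)^(1/3) = 7738 km.
Altitude h = a − R = 7738 − 6378 = 1360 km.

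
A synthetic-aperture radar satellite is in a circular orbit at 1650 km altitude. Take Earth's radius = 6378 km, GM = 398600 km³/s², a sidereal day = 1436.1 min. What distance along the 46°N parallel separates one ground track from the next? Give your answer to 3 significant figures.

Semi-major axis a = 6378 + 1650 = 8028 km. Period T = 2π√(a³/μ) = 2π√(8028³/398600) = 7158.5 s = 119.31 min.
Node shift per orbit = (7158.5/86166) × 360° = 29.91°.
Equatorial spacing = 29.91 × 111.3 km/° = 3329 km.
At 46° latitude, spacing = 3329 × cos(46°) = 2313 km.

2310 km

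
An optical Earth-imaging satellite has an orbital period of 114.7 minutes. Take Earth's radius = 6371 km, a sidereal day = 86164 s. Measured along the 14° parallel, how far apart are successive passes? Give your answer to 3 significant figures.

3100 km

T = 114.7 min = 6882.0 s.
Node shift per orbit = (6882.0/86164) × 360° = 28.75°.
Equatorial spacing = 28.75 × 111.2 km/° = 3197 km.
At 14° latitude, spacing = 3197 × cos(14°) = 3102 km.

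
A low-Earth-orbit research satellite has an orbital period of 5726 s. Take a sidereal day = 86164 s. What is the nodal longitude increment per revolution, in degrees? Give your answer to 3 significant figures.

23.9°

During one orbit Earth rotates (5726.0 / 86164) × 360° = 23.92°.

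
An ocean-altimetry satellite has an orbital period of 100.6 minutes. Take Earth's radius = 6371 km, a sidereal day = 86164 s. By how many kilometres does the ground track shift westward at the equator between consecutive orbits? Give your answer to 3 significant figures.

2800 km

T = 100.6 min = 6036.0 s.
During one orbit Earth rotates (6036.0 / 86164) × 360° = 25.22°.
At the equator that is 25.22° × (2π·6371/360) km/° = 25.22 × 111.2 = 2804 km.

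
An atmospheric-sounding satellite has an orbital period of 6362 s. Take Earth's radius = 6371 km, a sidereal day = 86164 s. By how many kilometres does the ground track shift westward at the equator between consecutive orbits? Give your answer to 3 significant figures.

During one orbit Earth rotates (6362.0 / 86164) × 360° = 26.58°.
At the equator that is 26.58° × (2π·6371/360) km/° = 26.58 × 111.2 = 2956 km.

2960 km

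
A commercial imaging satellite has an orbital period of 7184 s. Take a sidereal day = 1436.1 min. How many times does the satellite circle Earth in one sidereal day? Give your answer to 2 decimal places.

11.99

Orbits per sidereal day = 86166 / 7184.0 = 11.994.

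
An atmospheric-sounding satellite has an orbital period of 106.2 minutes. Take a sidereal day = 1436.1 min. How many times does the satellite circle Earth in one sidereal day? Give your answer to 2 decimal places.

T = 106.2 min = 6372.0 s.
Orbits per sidereal day = 86166 / 6372.0 = 13.523.

13.52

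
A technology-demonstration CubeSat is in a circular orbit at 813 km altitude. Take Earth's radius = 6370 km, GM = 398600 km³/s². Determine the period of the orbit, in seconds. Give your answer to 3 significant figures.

Semi-major axis a = 6370 + 813 = 7183 km. Period T = 2π√(a³/μ) = 2π√(7183³/398600) = 6058.6 s = 100.98 min.

6060 seconds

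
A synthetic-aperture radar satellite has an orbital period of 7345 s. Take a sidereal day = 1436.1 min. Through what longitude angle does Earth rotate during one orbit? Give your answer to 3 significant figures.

During one orbit Earth rotates (7345.0 / 86166) × 360° = 30.69°.

30.7°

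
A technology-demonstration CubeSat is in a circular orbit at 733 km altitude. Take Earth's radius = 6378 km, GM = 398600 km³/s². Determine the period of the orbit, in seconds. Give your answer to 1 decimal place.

5967.7 seconds

Semi-major axis a = 6378 + 733 = 7111 km. Period T = 2π√(a³/μ) = 2π√(7111³/398600) = 5967.7 s = 99.46 min.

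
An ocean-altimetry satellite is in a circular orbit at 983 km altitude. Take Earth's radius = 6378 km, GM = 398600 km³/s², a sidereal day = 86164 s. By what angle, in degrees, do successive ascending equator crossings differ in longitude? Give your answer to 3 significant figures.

Semi-major axis a = 6378 + 983 = 7361 km. Period T = 2π√(a³/μ) = 2π√(7361³/398600) = 6285.2 s = 104.75 min.
During one orbit Earth rotates (6285.2 / 86164) × 360° = 26.26°.

26.3°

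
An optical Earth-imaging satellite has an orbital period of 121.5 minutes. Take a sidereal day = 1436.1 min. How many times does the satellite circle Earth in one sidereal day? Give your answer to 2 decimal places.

T = 121.5 min = 7290.0 s.
Orbits per sidereal day = 86166 / 7290.0 = 11.820.

11.82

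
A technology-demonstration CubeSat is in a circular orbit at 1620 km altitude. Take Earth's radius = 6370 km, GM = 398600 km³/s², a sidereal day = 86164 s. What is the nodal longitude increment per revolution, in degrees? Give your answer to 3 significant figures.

Semi-major axis a = 6370 + 1620 = 7990 km. Period T = 2π√(a³/μ) = 2π√(7990³/398600) = 7107.7 s = 118.46 min.
During one orbit Earth rotates (7107.7 / 86164) × 360° = 29.70°.

29.7°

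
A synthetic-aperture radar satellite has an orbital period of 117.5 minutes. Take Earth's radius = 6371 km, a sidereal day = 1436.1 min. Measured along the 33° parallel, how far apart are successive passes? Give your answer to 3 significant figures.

T = 117.5 min = 7050.0 s.
Node shift per orbit = (7050.0/86166) × 360° = 29.45°.
Equatorial spacing = 29.45 × 111.2 km/° = 3275 km.
At 33° latitude, spacing = 3275 × cos(33°) = 2747 km.

2750 km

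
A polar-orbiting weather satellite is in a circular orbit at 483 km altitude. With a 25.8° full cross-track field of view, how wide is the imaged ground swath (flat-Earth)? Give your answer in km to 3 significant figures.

Half-angle = 25.8°/2 = 12.9°.
Swath width ≈ 2h·tan(θ/2) = 2 × 483 × tan(12.9°) = 221.2 km.

221 km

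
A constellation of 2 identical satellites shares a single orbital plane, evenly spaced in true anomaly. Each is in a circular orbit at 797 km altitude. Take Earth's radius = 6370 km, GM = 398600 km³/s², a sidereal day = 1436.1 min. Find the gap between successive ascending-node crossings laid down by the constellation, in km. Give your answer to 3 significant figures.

1400 km

Semi-major axis a = 6370 + 797 = 7167 km. Period T = 2π√(a³/μ) = 2π√(7167³/398600) = 6038.3 s = 100.64 min.
Single-satellite node shift = (6038.3/86166) × 360° = 25.23°.
With 2 satellites evenly phased, successive equator crossings are 25.23/2 = 12.614° apart.
That is 12.614 × 111.2 = 1402 km at the equator.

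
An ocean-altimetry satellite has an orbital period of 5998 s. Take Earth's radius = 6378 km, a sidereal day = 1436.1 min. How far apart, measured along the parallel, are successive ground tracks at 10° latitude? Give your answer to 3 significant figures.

Node shift per orbit = (5998.0/86166) × 360° = 25.06°.
Equatorial spacing = 25.06 × 111.3 km/° = 2790 km.
At 10° latitude, spacing = 2790 × cos(10°) = 2747 km.

2750 km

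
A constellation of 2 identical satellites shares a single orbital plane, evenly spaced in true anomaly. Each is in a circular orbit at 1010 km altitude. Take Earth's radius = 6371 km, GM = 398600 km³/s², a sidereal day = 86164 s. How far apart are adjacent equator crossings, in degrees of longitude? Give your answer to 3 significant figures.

13.2°

Semi-major axis a = 6371 + 1010 = 7381 km. Period T = 2π√(a³/μ) = 2π√(7381³/398600) = 6310.8 s = 105.18 min.
Single-satellite node shift = (6310.8/86164) × 360° = 26.37°.
With 2 satellites evenly phased, successive equator crossings are 26.37/2 = 13.183° apart.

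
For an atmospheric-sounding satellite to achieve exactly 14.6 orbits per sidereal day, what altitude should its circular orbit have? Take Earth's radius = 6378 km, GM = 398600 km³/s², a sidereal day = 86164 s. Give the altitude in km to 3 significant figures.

680 km

Required period T = 86164 / 14.6 = 5901.6 s.
From T = 2π√(a³/μ): a = (μ T²/4π²)^(1/3) = (398600 × 5901.6² / 4π²)^(1/3) = 7058 km.
Altitude h = a − R = 7058 − 6378 = 680 km.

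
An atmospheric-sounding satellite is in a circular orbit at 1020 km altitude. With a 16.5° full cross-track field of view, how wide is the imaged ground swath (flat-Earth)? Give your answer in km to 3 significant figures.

Half-angle = 16.5°/2 = 8.25°.
Swath width ≈ 2h·tan(θ/2) = 2 × 1020 × tan(8.25°) = 295.8 km.

296 km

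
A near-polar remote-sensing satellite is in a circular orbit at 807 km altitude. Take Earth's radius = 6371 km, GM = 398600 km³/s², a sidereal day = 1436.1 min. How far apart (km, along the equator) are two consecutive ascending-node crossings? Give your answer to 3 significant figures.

2810 km

Semi-major axis a = 6371 + 807 = 7178 km. Period T = 2π√(a³/μ) = 2π√(7178³/398600) = 6052.2 s = 100.87 min.
During one orbit Earth rotates (6052.2 / 86166) × 360° = 25.29°.
At the equator that is 25.29° × (2π·6371/360) km/° = 25.29 × 111.2 = 2812 km.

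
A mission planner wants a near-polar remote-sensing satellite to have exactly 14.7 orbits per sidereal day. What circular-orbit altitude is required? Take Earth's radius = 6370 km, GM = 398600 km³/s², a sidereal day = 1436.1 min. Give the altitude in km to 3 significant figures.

Required period T = 86166 / 14.7 = 5861.6 s.
From T = 2π√(a³/μ): a = (μ T²/4π²)^(1/3) = (398600 × 5861.6² / 4π²)^(1/3) = 7026 km.
Altitude h = a − R = 7026 − 6370 = 656 km.

656 km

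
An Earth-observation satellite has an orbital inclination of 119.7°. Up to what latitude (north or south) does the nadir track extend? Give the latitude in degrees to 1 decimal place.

Retrograde orbit: the ground track reaches ±(180° − i) = ±(180 − 119.7) = ±60.3°.

60.3°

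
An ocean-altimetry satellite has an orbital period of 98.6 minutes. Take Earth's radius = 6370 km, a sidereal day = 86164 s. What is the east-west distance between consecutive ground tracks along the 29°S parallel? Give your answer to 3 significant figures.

T = 98.6 min = 5916.0 s.
Node shift per orbit = (5916.0/86164) × 360° = 24.72°.
Equatorial spacing = 24.72 × 111.2 km/° = 2748 km.
At 29° latitude, spacing = 2748 × cos(29°) = 2403 km.

2400 km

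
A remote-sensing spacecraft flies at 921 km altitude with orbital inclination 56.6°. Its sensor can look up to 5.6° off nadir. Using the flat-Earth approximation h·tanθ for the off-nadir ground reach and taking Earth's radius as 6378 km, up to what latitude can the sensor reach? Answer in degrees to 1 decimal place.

57.4°

For a prograde orbit the ground track reaches latitude ±i = ±56.6°.
Sensor half-swath on the ground ≈ 921·tan(5.6°) = 90 km = 0.81° of latitude.
Maximum observable latitude ≈ 56.6 + 0.81 = 57.4°.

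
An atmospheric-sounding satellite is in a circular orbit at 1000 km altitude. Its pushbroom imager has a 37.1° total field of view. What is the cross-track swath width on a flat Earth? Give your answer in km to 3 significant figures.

671 km

Half-angle = 37.1°/2 = 18.55°.
Swath width ≈ 2h·tan(θ/2) = 2 × 1000 × tan(18.55°) = 671.1 km.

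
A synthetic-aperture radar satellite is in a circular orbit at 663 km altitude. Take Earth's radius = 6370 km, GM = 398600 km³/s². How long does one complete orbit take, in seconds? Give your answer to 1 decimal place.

Semi-major axis a = 6370 + 663 = 7033 km. Period T = 2π√(a³/μ) = 2π√(7033³/398600) = 5869.8 s = 97.83 min.

5869.8 seconds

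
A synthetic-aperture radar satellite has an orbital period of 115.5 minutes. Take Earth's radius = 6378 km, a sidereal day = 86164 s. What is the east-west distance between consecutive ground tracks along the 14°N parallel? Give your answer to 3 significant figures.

T = 115.5 min = 6930.0 s.
Node shift per orbit = (6930.0/86164) × 360° = 28.95°.
Equatorial spacing = 28.95 × 111.3 km/° = 3223 km.
At 14° latitude, spacing = 3223 × cos(14°) = 3127 km.

3130 km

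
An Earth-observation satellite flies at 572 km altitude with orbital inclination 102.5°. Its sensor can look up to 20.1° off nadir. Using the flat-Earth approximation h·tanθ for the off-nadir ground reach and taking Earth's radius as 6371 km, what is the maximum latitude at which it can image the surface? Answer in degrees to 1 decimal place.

79.4°

Retrograde orbit: the ground track reaches ±(180° − i) = ±(180 − 102.5) = ±77.5°.
Sensor half-swath on the ground ≈ 572·tan(20.1°) = 209 km = 1.88° of latitude.
Maximum observable latitude ≈ 77.5 + 1.88 = 79.4°.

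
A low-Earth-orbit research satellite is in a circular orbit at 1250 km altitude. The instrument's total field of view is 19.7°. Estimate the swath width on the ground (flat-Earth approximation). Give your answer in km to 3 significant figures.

434 km

Half-angle = 19.7°/2 = 9.85°.
Swath width ≈ 2h·tan(θ/2) = 2 × 1250 × tan(9.85°) = 434.1 km.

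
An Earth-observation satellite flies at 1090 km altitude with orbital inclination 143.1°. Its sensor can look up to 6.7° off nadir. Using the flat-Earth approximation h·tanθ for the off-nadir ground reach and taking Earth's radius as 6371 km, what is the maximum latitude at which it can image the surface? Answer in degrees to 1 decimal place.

38.1°

Retrograde orbit: the ground track reaches ±(180° − i) = ±(180 − 143.1) = ±36.9°.
Sensor half-swath on the ground ≈ 1090·tan(6.7°) = 128 km = 1.15° of latitude.
Maximum observable latitude ≈ 36.9 + 1.15 = 38.1°.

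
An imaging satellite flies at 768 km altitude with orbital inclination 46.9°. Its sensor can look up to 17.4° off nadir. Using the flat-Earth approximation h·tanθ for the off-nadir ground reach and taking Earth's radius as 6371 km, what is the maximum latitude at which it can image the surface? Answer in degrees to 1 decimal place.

For a prograde orbit the ground track reaches latitude ±i = ±46.9°.
Sensor half-swath on the ground ≈ 768·tan(17.4°) = 241 km = 2.16° of latitude.
Maximum observable latitude ≈ 46.9 + 2.16 = 49.1°.

49.1°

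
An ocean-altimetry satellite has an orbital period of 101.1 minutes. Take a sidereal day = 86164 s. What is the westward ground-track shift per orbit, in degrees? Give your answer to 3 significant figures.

T = 101.1 min = 6066.0 s.
During one orbit Earth rotates (6066.0 / 86164) × 360° = 25.34°.

25.3°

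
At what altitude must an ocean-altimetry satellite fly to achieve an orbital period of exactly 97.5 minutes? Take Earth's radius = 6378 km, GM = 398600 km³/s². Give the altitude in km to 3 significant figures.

T = 97.5 min = 5850.0 s.
From T = 2π√(a³/μ): a = (μ T²/4π²)^(1/3) = (398600 × 5850.0² / 4π²)^(1/3) = 7017 km.
Altitude h = a − R = 7017 − 6378 = 639 km.

639 km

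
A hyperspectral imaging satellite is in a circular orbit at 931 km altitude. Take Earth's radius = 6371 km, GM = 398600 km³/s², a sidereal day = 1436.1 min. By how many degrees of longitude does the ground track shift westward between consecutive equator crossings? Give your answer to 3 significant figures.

25.9°

Semi-major axis a = 6371 + 931 = 7302 km. Period T = 2π√(a³/μ) = 2π√(7302³/398600) = 6209.7 s = 103.50 min.
During one orbit Earth rotates (6209.7 / 86166) × 360° = 25.94°.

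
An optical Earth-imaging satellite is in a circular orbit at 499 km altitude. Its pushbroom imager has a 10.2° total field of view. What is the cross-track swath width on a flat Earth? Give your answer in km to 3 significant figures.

Half-angle = 10.2°/2 = 5.1°.
Swath width ≈ 2h·tan(θ/2) = 2 × 499 × tan(5.1°) = 89.1 km.

89.1 km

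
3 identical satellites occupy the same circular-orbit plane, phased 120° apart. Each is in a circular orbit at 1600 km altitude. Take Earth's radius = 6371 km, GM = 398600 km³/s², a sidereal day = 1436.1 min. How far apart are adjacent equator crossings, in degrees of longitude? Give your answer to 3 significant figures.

Semi-major axis a = 6371 + 1600 = 7971 km. Period T = 2π√(a³/μ) = 2π√(7971³/398600) = 7082.4 s = 118.04 min.
Single-satellite node shift = (7082.4/86166) × 360° = 29.59°.
With 3 satellites evenly phased, successive equator crossings are 29.59/3 = 9.863° apart.

9.86°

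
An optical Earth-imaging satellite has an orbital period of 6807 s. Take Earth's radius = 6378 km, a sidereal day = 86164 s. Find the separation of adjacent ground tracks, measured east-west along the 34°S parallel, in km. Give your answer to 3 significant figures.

2620 km

Node shift per orbit = (6807.0/86164) × 360° = 28.44°.
Equatorial spacing = 28.44 × 111.3 km/° = 3166 km.
At 34° latitude, spacing = 3166 × cos(34°) = 2625 km.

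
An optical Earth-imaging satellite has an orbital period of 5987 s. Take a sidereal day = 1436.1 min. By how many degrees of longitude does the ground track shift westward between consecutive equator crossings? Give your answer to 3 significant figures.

25.0°

During one orbit Earth rotates (5987.0 / 86166) × 360° = 25.01°.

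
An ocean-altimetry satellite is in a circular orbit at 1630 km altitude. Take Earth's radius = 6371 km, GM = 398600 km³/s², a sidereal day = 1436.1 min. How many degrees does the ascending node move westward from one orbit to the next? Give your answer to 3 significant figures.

Semi-major axis a = 6371 + 1630 = 8001 km. Period T = 2π√(a³/μ) = 2π√(8001³/398600) = 7122.4 s = 118.71 min.
During one orbit Earth rotates (7122.4 / 86166) × 360° = 29.76°.

29.8°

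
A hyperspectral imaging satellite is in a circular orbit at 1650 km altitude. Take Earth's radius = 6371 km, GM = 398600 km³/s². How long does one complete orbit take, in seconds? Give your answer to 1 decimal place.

Semi-major axis a = 6371 + 1650 = 8021 km. Period T = 2π√(a³/μ) = 2π√(8021³/398600) = 7149.1 s = 119.15 min.

7149.1 seconds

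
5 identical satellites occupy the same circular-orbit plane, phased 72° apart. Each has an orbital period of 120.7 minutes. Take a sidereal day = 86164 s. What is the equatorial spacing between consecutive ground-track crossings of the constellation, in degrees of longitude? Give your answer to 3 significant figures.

6.05°

T = 120.7 min = 7242.0 s.
Single-satellite node shift = (7242.0/86164) × 360° = 30.26°.
With 5 satellites evenly phased, successive equator crossings are 30.26/5 = 6.052° apart.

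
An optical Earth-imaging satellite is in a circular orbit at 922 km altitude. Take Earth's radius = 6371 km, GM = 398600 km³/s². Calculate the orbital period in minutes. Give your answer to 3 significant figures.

103 min

Semi-major axis a = 6371 + 922 = 7293 km. Period T = 2π√(a³/μ) = 2π√(7293³/398600) = 6198.3 s = 103.30 min.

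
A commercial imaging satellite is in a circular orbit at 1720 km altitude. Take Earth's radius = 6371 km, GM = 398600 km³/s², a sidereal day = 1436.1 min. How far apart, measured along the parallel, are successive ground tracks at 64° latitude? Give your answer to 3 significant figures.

Semi-major axis a = 6371 + 1720 = 8091 km. Period T = 2π√(a³/μ) = 2π√(8091³/398600) = 7242.9 s = 120.72 min.
Node shift per orbit = (7242.9/86166) × 360° = 30.26°.
Equatorial spacing = 30.26 × 111.2 km/° = 3365 km.
At 64° latitude, spacing = 3365 × cos(64°) = 1475 km.

1480 km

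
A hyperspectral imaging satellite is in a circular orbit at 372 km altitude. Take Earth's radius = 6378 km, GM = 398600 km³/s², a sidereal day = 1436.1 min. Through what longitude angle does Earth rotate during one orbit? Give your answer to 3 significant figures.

Semi-major axis a = 6378 + 372 = 6750 km. Period T = 2π√(a³/μ) = 2π√(6750³/398600) = 5519.1 s = 91.98 min.
During one orbit Earth rotates (5519.1 / 86166) × 360° = 23.06°.

23.1°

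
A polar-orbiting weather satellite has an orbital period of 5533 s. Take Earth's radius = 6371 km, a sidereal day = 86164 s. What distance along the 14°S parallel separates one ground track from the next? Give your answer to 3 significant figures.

Node shift per orbit = (5533.0/86164) × 360° = 23.12°.
Equatorial spacing = 23.12 × 111.2 km/° = 2571 km.
At 14° latitude, spacing = 2571 × cos(14°) = 2494 km.

2490 km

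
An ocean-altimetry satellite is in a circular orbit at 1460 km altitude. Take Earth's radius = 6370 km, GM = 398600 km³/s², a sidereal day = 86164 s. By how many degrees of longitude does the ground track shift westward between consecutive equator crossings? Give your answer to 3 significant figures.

28.8°

Semi-major axis a = 6370 + 1460 = 7830 km. Period T = 2π√(a³/μ) = 2π√(7830³/398600) = 6895.3 s = 114.92 min.
During one orbit Earth rotates (6895.3 / 86164) × 360° = 28.81°.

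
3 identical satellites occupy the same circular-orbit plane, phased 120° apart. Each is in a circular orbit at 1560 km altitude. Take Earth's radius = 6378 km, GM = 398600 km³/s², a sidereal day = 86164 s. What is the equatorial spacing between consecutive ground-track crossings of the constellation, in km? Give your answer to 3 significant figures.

Semi-major axis a = 6378 + 1560 = 7938 km. Period T = 2π√(a³/μ) = 2π√(7938³/398600) = 7038.5 s = 117.31 min.
Single-satellite node shift = (7038.5/86164) × 360° = 29.41°.
With 3 satellites evenly phased, successive equator crossings are 29.41/3 = 9.802° apart.
That is 9.802 × 111.3 = 1091 km at the equator.

1090 km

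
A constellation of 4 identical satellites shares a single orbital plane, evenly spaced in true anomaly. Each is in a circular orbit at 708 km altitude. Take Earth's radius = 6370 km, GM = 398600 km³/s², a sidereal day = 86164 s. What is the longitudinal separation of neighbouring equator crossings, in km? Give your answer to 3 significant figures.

688 km

Semi-major axis a = 6370 + 708 = 7078 km. Period T = 2π√(a³/μ) = 2π√(7078³/398600) = 5926.2 s = 98.77 min.
Single-satellite node shift = (5926.2/86164) × 360° = 24.76°.
With 4 satellites evenly phased, successive equator crossings are 24.76/4 = 6.190° apart.
That is 6.190 × 111.2 = 688 km at the equator.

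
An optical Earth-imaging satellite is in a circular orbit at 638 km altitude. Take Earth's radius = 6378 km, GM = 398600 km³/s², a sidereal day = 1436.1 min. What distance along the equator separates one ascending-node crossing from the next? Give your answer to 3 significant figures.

2720 km

Semi-major axis a = 6378 + 638 = 7016 km. Period T = 2π√(a³/μ) = 2π√(7016³/398600) = 5848.5 s = 97.48 min.
During one orbit Earth rotates (5848.5 / 86166) × 360° = 24.43°.
At the equator that is 24.43° × (2π·6378/360) km/° = 24.43 × 111.3 = 2720 km.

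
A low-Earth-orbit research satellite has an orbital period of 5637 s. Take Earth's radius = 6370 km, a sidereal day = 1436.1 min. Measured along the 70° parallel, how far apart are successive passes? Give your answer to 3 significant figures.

Node shift per orbit = (5637.0/86166) × 360° = 23.55°.
Equatorial spacing = 23.55 × 111.2 km/° = 2618 km.
At 70° latitude, spacing = 2618 × cos(70°) = 896 km.

896 km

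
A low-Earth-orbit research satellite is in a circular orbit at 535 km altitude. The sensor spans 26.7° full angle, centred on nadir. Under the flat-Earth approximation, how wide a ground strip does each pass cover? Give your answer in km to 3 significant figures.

254 km

Half-angle = 26.7°/2 = 13.35°.
Swath width ≈ 2h·tan(θ/2) = 2 × 535 × tan(13.35°) = 253.9 km.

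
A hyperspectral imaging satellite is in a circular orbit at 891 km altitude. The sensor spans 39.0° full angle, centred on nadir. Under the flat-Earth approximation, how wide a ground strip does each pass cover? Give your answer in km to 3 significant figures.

631 km

Half-angle = 39.0°/2 = 19.5°.
Swath width ≈ 2h·tan(θ/2) = 2 × 891 × tan(19.5°) = 631.0 km.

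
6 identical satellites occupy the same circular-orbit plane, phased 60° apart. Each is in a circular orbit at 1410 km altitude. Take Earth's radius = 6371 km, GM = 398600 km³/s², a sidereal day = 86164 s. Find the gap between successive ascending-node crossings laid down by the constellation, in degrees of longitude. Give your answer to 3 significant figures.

Semi-major axis a = 6371 + 1410 = 7781 km. Period T = 2π√(a³/μ) = 2π√(7781³/398600) = 6830.7 s = 113.84 min.
Single-satellite node shift = (6830.7/86164) × 360° = 28.54°.
With 6 satellites evenly phased, successive equator crossings are 28.54/6 = 4.757° apart.

4.76°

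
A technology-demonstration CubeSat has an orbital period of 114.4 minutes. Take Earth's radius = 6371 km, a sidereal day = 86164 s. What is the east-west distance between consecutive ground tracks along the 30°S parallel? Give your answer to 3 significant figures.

2760 km

T = 114.4 min = 6864.0 s.
Node shift per orbit = (6864.0/86164) × 360° = 28.68°.
Equatorial spacing = 28.68 × 111.2 km/° = 3189 km.
At 30° latitude, spacing = 3189 × cos(30°) = 2762 km.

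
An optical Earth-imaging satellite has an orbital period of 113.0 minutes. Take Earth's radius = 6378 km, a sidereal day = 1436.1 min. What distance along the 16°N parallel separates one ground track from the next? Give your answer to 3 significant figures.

3030 km

T = 113.0 min = 6780.0 s.
Node shift per orbit = (6780.0/86166) × 360° = 28.33°.
Equatorial spacing = 28.33 × 111.3 km/° = 3153 km.
At 16° latitude, spacing = 3153 × cos(16°) = 3031 km.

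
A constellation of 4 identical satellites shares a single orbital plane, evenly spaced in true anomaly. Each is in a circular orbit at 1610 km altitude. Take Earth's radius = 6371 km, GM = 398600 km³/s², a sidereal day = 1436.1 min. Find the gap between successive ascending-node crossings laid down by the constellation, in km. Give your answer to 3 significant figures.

824 km

Semi-major axis a = 6371 + 1610 = 7981 km. Period T = 2π√(a³/μ) = 2π√(7981³/398600) = 7095.7 s = 118.26 min.
Single-satellite node shift = (7095.7/86166) × 360° = 29.65°.
With 4 satellites evenly phased, successive equator crossings are 29.65/4 = 7.411° apart.
That is 7.411 × 111.2 = 824 km at the equator.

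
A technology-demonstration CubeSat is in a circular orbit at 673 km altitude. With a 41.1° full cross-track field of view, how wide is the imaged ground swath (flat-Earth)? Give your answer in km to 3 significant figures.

Half-angle = 41.1°/2 = 20.55°.
Swath width ≈ 2h·tan(θ/2) = 2 × 673 × tan(20.55°) = 504.6 km.

505 km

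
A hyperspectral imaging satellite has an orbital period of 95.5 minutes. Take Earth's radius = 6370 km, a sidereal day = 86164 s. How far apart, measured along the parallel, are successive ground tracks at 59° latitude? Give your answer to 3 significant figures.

1370 km

T = 95.5 min = 5730.0 s.
Node shift per orbit = (5730.0/86164) × 360° = 23.94°.
Equatorial spacing = 23.94 × 111.2 km/° = 2662 km.
At 59° latitude, spacing = 2662 × cos(59°) = 1371 km.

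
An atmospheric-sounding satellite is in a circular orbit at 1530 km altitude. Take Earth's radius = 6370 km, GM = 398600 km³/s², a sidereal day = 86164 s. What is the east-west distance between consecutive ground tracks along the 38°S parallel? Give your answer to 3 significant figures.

2560 km

Semi-major axis a = 6370 + 1530 = 7900 km. Period T = 2π√(a³/μ) = 2π√(7900³/398600) = 6988.0 s = 116.47 min.
Node shift per orbit = (6988.0/86164) × 360° = 29.20°.
Equatorial spacing = 29.20 × 111.2 km/° = 3246 km.
At 38° latitude, spacing = 3246 × cos(38°) = 2558 km.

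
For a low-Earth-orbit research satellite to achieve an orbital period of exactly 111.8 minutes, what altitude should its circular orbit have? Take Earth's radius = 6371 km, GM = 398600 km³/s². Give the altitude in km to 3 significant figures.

T = 111.8 min = 6708.0 s.
From T = 2π√(a³/μ): a = (μ T²/4π²)^(1/3) = (398600 × 6708.0² / 4π²)^(1/3) = 7688 km.
Altitude h = a − R = 7688 − 6371 = 1317 km.

1320 km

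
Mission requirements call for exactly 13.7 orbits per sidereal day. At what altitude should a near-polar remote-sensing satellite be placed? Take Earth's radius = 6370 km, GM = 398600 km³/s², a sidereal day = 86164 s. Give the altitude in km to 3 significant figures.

994 km

Required period T = 86164 / 13.7 = 6289.3 s.
From T = 2π√(a³/μ): a = (μ T²/4π²)^(1/3) = (398600 × 6289.3² / 4π²)^(1/3) = 7364 km.
Altitude h = a − R = 7364 − 6370 = 994 km.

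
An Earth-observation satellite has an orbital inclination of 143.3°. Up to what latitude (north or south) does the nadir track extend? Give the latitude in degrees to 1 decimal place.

Retrograde orbit: the ground track reaches ±(180° − i) = ±(180 − 143.3) = ±36.7°.

36.7°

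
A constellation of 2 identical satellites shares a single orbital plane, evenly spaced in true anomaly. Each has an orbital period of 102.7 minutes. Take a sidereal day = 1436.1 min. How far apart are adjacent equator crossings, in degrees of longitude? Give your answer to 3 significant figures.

T = 102.7 min = 6162.0 s.
Single-satellite node shift = (6162.0/86166) × 360° = 25.74°.
With 2 satellites evenly phased, successive equator crossings are 25.74/2 = 12.872° apart.

12.9°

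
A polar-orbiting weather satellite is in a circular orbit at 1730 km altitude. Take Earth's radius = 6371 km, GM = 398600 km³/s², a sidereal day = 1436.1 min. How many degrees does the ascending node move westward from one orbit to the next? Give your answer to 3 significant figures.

30.3°

Semi-major axis a = 6371 + 1730 = 8101 km. Period T = 2π√(a³/μ) = 2π√(8101³/398600) = 7256.4 s = 120.94 min.
During one orbit Earth rotates (7256.4 / 86166) × 360° = 30.32°.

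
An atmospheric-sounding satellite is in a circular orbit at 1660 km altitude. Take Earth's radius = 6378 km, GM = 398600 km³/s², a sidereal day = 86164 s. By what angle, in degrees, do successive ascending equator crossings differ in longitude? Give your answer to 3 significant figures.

30.0°

Semi-major axis a = 6378 + 1660 = 8038 km. Period T = 2π√(a³/μ) = 2π√(8038³/398600) = 7171.9 s = 119.53 min.
During one orbit Earth rotates (7171.9 / 86164) × 360° = 29.96°.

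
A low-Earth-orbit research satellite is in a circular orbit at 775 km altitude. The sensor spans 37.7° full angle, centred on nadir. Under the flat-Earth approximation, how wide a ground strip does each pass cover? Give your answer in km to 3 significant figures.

529 km

Half-angle = 37.7°/2 = 18.85°.
Swath width ≈ 2h·tan(θ/2) = 2 × 775 × tan(18.85°) = 529.2 km.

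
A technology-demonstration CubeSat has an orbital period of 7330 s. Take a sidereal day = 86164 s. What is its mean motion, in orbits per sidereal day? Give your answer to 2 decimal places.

11.75

Orbits per sidereal day = 86164 / 7330.0 = 11.755.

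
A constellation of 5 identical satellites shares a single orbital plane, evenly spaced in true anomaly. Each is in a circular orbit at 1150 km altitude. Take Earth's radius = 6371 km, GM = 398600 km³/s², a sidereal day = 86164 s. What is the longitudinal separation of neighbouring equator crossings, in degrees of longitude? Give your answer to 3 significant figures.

Semi-major axis a = 6371 + 1150 = 7521 km. Period T = 2π√(a³/μ) = 2π√(7521³/398600) = 6491.2 s = 108.19 min.
Single-satellite node shift = (6491.2/86164) × 360° = 27.12°.
With 5 satellites evenly phased, successive equator crossings are 27.12/5 = 5.424° apart.

5.42°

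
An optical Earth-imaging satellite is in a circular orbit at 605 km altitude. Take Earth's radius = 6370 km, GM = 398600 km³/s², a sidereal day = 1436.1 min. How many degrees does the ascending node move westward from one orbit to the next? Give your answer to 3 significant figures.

24.2°

Semi-major axis a = 6370 + 605 = 6975 km. Period T = 2π√(a³/μ) = 2π√(6975³/398600) = 5797.3 s = 96.62 min.
During one orbit Earth rotates (5797.3 / 86166) × 360° = 24.22°.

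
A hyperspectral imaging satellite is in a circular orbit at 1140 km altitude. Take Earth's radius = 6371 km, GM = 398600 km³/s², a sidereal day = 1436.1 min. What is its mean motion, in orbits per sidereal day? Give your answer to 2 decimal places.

13.30

Semi-major axis a = 6371 + 1140 = 7511 km. Period T = 2π√(a³/μ) = 2π√(7511³/398600) = 6478.3 s = 107.97 min.
Orbits per sidereal day = 86166 / 6478.3 = 13.301.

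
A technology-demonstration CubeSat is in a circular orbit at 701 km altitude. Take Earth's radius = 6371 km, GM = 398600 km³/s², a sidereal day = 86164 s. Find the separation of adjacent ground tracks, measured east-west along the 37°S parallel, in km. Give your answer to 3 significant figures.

Semi-major axis a = 6371 + 701 = 7072 km. Period T = 2π√(a³/μ) = 2π√(7072³/398600) = 5918.7 s = 98.64 min.
Node shift per orbit = (5918.7/86164) × 360° = 24.73°.
Equatorial spacing = 24.73 × 111.2 km/° = 2750 km.
At 37° latitude, spacing = 2750 × cos(37°) = 2196 km.

2200 km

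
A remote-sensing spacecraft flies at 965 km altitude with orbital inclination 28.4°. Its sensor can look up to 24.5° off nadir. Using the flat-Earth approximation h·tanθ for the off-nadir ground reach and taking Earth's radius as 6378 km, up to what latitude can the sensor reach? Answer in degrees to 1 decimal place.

For a prograde orbit the ground track reaches latitude ±i = ±28.4°.
Sensor half-swath on the ground ≈ 965·tan(24.5°) = 440 km = 3.95° of latitude.
Maximum observable latitude ≈ 28.4 + 3.95 = 32.4°.

32.4°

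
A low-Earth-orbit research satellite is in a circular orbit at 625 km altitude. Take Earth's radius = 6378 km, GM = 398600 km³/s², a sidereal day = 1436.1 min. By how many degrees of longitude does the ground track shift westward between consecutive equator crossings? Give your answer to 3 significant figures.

24.4°

Semi-major axis a = 6378 + 625 = 7003 km. Period T = 2π√(a³/μ) = 2π√(7003³/398600) = 5832.3 s = 97.20 min.
During one orbit Earth rotates (5832.3 / 86166) × 360° = 24.37°.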